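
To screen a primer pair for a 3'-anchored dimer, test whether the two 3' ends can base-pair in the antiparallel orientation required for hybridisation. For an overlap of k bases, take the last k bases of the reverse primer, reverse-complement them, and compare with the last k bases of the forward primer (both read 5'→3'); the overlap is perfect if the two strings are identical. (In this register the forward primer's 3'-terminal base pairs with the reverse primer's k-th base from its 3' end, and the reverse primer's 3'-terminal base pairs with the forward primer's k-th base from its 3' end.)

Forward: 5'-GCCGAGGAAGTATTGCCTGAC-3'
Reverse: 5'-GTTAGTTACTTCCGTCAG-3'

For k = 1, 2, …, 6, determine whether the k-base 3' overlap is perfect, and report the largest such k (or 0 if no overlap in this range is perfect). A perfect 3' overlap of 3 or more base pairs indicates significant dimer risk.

Last 6 bases (5'→3') — forward …CCTGAC, reverse …CGTCAG.
Reverse complement of the reverse primer's last 6 bases: CTGACG; its first k bases are the reverse complement of the reverse primer's last k bases, so a perfect k-base overlap needs the forward primer's last k bases to equal them.
Comparing (forward last k vs required): k=1: C vs C ✓; k=2: AC vs CT ✗; k=3: GAC vs CTG ✗; k=4: TGAC vs CTGA ✗; k=5: CTGAC vs CTGAC ✓; k=6: CCTGAC vs CTGACG ✗.
Perfect overlaps at k = 1, 5; the largest is 5.

Longest perfect overlap: 5 complementary base pairs; significant dimer risk (threshold 3).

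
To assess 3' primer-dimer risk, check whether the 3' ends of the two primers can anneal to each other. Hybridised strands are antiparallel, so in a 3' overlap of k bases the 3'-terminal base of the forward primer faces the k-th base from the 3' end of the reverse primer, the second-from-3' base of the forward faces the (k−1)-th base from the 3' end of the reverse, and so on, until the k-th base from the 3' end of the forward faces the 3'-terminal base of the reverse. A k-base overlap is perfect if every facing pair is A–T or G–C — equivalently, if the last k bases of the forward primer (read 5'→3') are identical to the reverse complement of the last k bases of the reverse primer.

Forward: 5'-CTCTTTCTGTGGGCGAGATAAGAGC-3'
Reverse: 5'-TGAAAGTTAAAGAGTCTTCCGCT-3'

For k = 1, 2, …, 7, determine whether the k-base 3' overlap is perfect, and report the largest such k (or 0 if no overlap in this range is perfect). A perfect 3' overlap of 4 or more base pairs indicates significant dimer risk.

Longest perfect overlap: 3 complementary base pairs; below the dimer-risk threshold (threshold 4).

Last 7 bases (5'→3') — forward …TAAGAGC, reverse …TTCCGCT.
Reverse complement of the reverse primer's last 7 bases: AGCGGAA; its first k bases are the reverse complement of the reverse primer's last k bases, so a perfect k-base overlap needs the forward primer's last k bases to equal them.
Comparing (forward last k vs required): k=1: C vs A ✗; k=2: GC vs AG ✗; k=3: AGC vs AGC ✓; k=4: GAGC vs AGCG ✗; k=5: AGAGC vs AGCGG ✗; k=6: AAGAGC vs AGCGGA ✗; k=7: TAAGAGC vs AGCGGAA ✗.
Only k = 3 is perfect, so the longest perfect 3' overlap is 3.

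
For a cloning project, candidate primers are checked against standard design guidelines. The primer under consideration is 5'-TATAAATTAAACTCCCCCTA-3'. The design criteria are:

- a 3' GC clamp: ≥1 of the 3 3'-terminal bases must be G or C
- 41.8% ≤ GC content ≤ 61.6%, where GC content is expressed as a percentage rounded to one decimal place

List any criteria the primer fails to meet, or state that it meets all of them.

Fails: GC content.

Base counts: A=8, T=6, G=0, C=6 (length 20).
GC clamp: 3' end CTA has 1 G/C ✓
GC content: GC 6/20 = 30.0%, outside 41.8–61.6% ✗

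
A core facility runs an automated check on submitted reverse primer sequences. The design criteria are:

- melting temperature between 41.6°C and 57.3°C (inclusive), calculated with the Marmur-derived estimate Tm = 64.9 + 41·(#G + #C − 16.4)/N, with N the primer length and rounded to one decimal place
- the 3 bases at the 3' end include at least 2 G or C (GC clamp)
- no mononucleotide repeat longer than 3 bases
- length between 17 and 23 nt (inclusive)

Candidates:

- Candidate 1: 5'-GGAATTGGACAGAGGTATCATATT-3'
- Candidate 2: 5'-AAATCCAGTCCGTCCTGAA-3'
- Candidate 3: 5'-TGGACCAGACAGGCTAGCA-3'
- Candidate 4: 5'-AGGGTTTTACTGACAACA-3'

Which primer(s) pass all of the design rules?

Candidate 1 (24 nt, A=8 T=7 G=7 C=2): Tm = 64.9 + 41·(9 − 16.4)/24 = 52.3°C ✓; 3' end ATT has 0 G/C, need ≥2 ✗; longest run = 2 ✓; length 24, outside 17–23 ✗ — fails.
Candidate 2 (19 nt, A=6 T=4 G=3 C=6): Tm = 64.9 + 41·(9 − 16.4)/19 = 48.9°C ✓; 3' end GAA has 1 G/C, need ≥2 ✗; longest run = 3 ✓; length 19 ✓ — fails.
Candidate 3 (19 nt, A=6 T=2 G=6 C=5): Tm = 64.9 + 41·(11 − 16.4)/19 = 53.2°C ✓; 3' end GCA has 2 G/C ✓; longest run = 2 ✓; length 19 ✓ — passes.
Candidate 4 (18 nt, A=6 T=5 G=4 C=3): Tm = 64.9 + 41·(7 − 16.4)/18 = 43.5°C ✓; 3' end ACA has 1 G/C, need ≥2 ✗; longest run = 4, exceeds 3 ✗; length 18 ✓ — fails.

Candidate 3 only.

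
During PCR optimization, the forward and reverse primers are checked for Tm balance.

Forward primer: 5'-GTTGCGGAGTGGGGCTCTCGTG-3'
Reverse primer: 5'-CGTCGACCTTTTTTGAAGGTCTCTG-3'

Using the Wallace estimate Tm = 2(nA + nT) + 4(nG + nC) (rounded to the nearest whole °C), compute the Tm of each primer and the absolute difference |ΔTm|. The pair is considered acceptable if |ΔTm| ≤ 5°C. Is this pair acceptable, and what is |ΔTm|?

Forward: A=1 T=6 G=11 C=4 → Tm = 2·7 + 4·15 = 74°C.
Reverse: A=3 T=10 G=6 C=6 → Tm = 2·13 + 4·12 = 74°C.
|ΔTm| = |74 − 74| = 0°C, ≤ 5°C.

|ΔTm| = 0°C; the pair is acceptable.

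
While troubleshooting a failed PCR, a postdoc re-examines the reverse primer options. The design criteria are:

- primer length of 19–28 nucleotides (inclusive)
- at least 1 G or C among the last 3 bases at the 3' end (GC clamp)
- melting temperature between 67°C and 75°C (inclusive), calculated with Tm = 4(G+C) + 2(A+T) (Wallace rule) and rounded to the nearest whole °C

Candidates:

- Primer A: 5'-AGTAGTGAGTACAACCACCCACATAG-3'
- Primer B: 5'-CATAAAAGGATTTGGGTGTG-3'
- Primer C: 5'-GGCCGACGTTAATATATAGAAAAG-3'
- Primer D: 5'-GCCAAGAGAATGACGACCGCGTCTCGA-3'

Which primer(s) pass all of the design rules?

Primer A (26 nt, A=10 T=4 G=5 C=7): length 26 ✓; 3' end TAG has 1 G/C ✓; Tm = 2·14 + 4·12 = 76°C, outside 67–75°C ✗ — fails.
Primer B (20 nt, A=6 T=6 G=7 C=1): length 20 ✓; 3' end GTG has 2 G/C ✓; Tm = 2·12 + 4·8 = 56°C, outside 67–75°C ✗ — fails.
Primer C (24 nt, A=10 T=5 G=6 C=3): length 24 ✓; 3' end AAG has 1 G/C ✓; Tm = 2·15 + 4·9 = 66°C, outside 67–75°C ✗ — fails.
Primer D (27 nt, A=8 T=3 G=8 C=8): length 27 ✓; 3' end CGA has 2 G/C ✓; Tm = 2·11 + 4·16 = 86°C, outside 67–75°C ✗ — fails.

None of the candidates satisfy all criteria.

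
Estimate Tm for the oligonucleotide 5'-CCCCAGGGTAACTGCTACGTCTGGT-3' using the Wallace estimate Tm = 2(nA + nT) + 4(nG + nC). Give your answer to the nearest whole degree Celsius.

80°C

Base counts: A=4, T=6, G=7, C=8 (length 25).
Tm = 2·(4+6) + 4·(7+8) = 2·10 + 4·15 = 20 + 60 = 80°C.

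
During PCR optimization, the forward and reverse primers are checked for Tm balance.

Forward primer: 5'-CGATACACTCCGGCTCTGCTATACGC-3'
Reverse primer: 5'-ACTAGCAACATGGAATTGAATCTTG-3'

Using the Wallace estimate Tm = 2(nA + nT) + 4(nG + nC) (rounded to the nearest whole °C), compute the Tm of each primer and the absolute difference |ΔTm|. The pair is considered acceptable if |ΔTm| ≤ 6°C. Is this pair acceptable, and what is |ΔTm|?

|ΔTm| = 14°C; the pair is not acceptable.

Forward: A=5 T=6 G=5 C=10 → Tm = 2·11 + 4·15 = 82°C.
Reverse: A=9 T=7 G=5 C=4 → Tm = 2·16 + 4·9 = 68°C.
|ΔTm| = |82 − 68| = 14°C, > 6°C.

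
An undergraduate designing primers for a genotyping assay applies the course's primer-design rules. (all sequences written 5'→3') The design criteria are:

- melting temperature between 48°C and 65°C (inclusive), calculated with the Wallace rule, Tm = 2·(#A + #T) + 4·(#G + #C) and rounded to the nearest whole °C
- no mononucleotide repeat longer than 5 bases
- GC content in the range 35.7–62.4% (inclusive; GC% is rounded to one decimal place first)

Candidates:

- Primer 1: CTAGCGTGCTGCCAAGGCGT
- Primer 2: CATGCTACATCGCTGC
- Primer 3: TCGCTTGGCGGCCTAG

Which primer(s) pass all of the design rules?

Primer 2 only.

Primer 1 (20 nt, A=3 T=4 G=7 C=6): Tm = 2·7 + 4·13 = 66°C, outside 48–65°C ✗; longest run = 2 ✓; GC 13/20 = 65.0%, outside 35.7–62.4% ✗ — fails.
Primer 2 (16 nt, A=3 T=4 G=3 C=6): Tm = 2·7 + 4·9 = 50°C ✓; longest run = 1 ✓; GC 9/16 = 56.3% ✓ — passes.
Primer 3 (16 nt, A=1 T=4 G=6 C=5): Tm = 2·5 + 4·11 = 54°C ✓; longest run = 2 ✓; GC 11/16 = 68.8%, outside 35.7–62.4% ✗ — fails.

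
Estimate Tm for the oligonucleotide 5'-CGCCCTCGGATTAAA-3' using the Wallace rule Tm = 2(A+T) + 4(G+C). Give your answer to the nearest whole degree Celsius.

46°C

Base counts: A=4, T=3, G=3, C=5 (length 15).
Tm = 2·(4+3) + 4·(3+5) = 2·7 + 4·8 = 14 + 32 = 46°C.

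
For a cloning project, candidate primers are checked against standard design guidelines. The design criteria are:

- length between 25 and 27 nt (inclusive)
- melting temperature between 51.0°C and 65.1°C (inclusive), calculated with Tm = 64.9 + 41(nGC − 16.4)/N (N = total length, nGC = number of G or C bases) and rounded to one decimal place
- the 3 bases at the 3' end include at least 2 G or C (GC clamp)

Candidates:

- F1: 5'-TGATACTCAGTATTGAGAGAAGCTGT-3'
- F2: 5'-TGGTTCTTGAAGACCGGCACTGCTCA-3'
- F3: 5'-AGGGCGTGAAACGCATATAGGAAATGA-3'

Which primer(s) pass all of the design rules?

F1 (26 nt, A=8 T=8 G=7 C=3): length 26 ✓; Tm = 64.9 + 41·(10 − 16.4)/26 = 54.8°C ✓; 3' end TGT has 1 G/C, need ≥2 ✗ — fails.
F2 (26 nt, A=5 T=7 G=7 C=7): length 26 ✓; Tm = 64.9 + 41·(14 − 16.4)/26 = 61.1°C ✓; 3' end TCA has 1 G/C, need ≥2 ✗ — fails.
F3 (27 nt, A=11 T=4 G=9 C=3): length 27 ✓; Tm = 64.9 + 41·(12 − 16.4)/27 = 58.2°C ✓; 3' end TGA has 1 G/C, need ≥2 ✗ — fails.

None of the candidates satisfy all criteria.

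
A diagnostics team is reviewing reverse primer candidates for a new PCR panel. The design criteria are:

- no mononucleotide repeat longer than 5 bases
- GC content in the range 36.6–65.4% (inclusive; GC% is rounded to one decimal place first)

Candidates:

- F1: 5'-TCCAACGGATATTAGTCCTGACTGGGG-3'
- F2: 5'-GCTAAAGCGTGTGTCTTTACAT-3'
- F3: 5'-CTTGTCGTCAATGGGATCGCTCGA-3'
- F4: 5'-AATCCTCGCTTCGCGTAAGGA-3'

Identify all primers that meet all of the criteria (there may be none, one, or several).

F1, F2, F3 and F4.

F1 (27 nt, A=6 T=7 G=8 C=6): longest run = 4 ✓; GC 14/27 = 51.9% ✓ — passes.
F2 (22 nt, A=5 T=8 G=5 C=4): longest run = 3 ✓; GC 9/22 = 40.9% ✓ — passes.
F3 (24 nt, A=4 T=7 G=7 C=6): longest run = 3 ✓; GC 13/24 = 54.2% ✓ — passes.
F4 (21 nt, A=5 T=5 G=5 C=6): longest run = 2 ✓; GC 11/21 = 52.4% ✓ — passes.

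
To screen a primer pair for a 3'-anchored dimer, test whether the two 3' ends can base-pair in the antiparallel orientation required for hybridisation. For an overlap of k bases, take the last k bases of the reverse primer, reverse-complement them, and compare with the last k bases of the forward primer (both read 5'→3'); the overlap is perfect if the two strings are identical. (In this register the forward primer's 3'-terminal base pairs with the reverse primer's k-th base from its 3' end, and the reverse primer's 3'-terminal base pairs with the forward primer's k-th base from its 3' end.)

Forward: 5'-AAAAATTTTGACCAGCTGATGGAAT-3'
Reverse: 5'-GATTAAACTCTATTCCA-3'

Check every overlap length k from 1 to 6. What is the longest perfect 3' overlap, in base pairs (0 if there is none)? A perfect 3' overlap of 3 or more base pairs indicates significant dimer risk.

Longest perfect overlap: 6 complementary base pairs; significant dimer risk (threshold 3).

Last 6 bases (5'→3') — forward …TGGAAT, reverse …ATTCCA.
Reverse complement of the reverse primer's last 6 bases: TGGAAT; its first k bases are the reverse complement of the reverse primer's last k bases, so a perfect k-base overlap needs the forward primer's last k bases to equal them.
Comparing (forward last k vs required): k=1: T vs T ✓; k=2: AT vs TG ✗; k=3: AAT vs TGG ✗; k=4: GAAT vs TGGA ✗; k=5: GGAAT vs TGGAA ✗; k=6: TGGAAT vs TGGAAT ✓.
Perfect overlaps at k = 1, 6; the largest is 6.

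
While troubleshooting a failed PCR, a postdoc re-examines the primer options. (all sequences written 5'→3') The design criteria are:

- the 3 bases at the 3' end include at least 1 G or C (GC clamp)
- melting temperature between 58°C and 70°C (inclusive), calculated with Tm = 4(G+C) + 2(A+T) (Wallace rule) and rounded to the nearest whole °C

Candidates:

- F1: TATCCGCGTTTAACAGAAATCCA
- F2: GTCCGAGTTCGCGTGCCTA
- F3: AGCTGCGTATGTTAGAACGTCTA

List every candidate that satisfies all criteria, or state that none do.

F1, F2 and F3.

F1 (23 nt, A=8 T=6 G=3 C=6): 3' end CCA has 2 G/C ✓; Tm = 2·14 + 4·9 = 64°C ✓ — passes.
F2 (19 nt, A=2 T=5 G=6 C=6): 3' end CTA has 1 G/C ✓; Tm = 2·7 + 4·12 = 62°C ✓ — passes.
F3 (23 nt, A=6 T=7 G=6 C=4): 3' end CTA has 1 G/C ✓; Tm = 2·13 + 4·10 = 66°C ✓ — passes.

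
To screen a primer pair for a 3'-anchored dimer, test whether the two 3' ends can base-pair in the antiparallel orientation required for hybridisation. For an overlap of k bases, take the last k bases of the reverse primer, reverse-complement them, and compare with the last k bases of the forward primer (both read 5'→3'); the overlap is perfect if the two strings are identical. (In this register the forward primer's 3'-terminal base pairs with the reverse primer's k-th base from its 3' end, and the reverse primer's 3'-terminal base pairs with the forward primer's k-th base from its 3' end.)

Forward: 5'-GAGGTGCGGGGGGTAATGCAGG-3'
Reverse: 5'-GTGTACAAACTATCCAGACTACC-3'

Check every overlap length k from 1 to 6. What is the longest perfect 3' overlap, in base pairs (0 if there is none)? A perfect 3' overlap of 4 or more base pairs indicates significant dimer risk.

Last 6 bases (5'→3') — forward …TGCAGG, reverse …ACTACC.
Reverse complement of the reverse primer's last 6 bases: GGTAGT; its first k bases are the reverse complement of the reverse primer's last k bases, so a perfect k-base overlap needs the forward primer's last k bases to equal them.
Comparing (forward last k vs required): k=1: G vs G ✓; k=2: GG vs GG ✓; k=3: AGG vs GGT ✗; k=4: CAGG vs GGTA ✗; k=5: GCAGG vs GGTAG ✗; k=6: TGCAGG vs GGTAGT ✗.
Perfect overlaps at k = 1, 2; the largest is 2.

Longest perfect overlap: 2 complementary base pairs; below the dimer-risk threshold (threshold 4).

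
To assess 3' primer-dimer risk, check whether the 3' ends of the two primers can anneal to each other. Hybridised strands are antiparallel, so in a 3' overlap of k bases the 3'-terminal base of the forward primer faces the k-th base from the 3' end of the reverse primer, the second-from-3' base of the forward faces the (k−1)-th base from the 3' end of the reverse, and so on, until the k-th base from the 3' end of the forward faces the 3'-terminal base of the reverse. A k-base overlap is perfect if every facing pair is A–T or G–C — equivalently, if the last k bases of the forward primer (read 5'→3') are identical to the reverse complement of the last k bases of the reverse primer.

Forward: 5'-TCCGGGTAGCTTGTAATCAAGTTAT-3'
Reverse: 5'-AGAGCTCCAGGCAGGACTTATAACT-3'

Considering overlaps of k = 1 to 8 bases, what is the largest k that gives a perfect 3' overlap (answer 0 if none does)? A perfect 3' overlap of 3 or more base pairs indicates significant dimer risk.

Last 8 bases (5'→3') — forward …CAAGTTAT, reverse …TTATAACT.
Reverse complement of the reverse primer's last 8 bases: AGTTATAA; its first k bases are the reverse complement of the reverse primer's last k bases, so a perfect k-base overlap needs the forward primer's last k bases to equal them.
Comparing (forward last k vs required): k=1: T vs A ✗; k=2: AT vs AG ✗; k=3: TAT vs AGT ✗; k=4: TTAT vs AGTT ✗; k=5: GTTAT vs AGTTA ✗; k=6: AGTTAT vs AGTTAT ✓; k=7: AAGTTAT vs AGTTATA ✗; k=8: CAAGTTAT vs AGTTATAA ✗.
Only k = 6 is perfect, so the longest perfect 3' overlap is 6.

Longest perfect overlap: 6 complementary base pairs; significant dimer risk (threshold 3).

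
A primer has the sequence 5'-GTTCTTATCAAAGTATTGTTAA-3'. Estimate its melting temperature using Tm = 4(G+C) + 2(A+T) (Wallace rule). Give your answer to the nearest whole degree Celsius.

54°C

Base counts: A=7, T=10, G=3, C=2 (length 22).
Tm = 2·(7+10) + 4·(3+2) = 2·17 + 4·5 = 34 + 20 = 54°C.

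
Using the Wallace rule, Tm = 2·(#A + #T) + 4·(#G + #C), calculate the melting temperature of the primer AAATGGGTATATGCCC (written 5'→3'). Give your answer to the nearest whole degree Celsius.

Base counts: A=5, T=4, G=4, C=3 (length 16).
Tm = 2·(5+4) + 4·(4+3) = 2·9 + 4·7 = 18 + 28 = 46°C.

46°C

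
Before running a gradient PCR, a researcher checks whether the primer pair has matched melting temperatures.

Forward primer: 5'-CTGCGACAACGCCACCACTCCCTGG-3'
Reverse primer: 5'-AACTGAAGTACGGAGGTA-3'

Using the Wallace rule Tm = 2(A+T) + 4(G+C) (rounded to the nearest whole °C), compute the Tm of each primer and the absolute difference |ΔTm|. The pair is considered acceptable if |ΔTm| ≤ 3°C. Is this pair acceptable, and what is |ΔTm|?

|ΔTm| = 32°C; the pair is not acceptable.

Forward: A=5 T=3 G=5 C=12 → Tm = 2·8 + 4·17 = 84°C.
Reverse: A=7 T=3 G=6 C=2 → Tm = 2·10 + 4·8 = 52°C.
|ΔTm| = |84 − 52| = 32°C, > 3°C.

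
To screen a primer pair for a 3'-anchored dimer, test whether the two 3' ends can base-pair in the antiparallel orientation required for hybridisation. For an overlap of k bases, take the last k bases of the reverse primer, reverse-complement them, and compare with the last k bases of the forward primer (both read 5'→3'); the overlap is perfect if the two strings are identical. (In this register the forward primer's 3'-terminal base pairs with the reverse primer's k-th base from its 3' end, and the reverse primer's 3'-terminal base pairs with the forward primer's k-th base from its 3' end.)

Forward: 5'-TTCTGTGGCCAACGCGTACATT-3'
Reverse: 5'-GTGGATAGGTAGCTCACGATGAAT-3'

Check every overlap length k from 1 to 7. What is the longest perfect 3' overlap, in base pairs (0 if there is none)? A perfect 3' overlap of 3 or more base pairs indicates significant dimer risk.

Last 7 bases (5'→3') — forward …GTACATT, reverse …GATGAAT.
Reverse complement of the reverse primer's last 7 bases: ATTCATC; its first k bases are the reverse complement of the reverse primer's last k bases, so a perfect k-base overlap needs the forward primer's last k bases to equal them.
Comparing (forward last k vs required): k=1: T vs A ✗; k=2: TT vs AT ✗; k=3: ATT vs ATT ✓; k=4: CATT vs ATTC ✗; k=5: ACATT vs ATTCA ✗; k=6: TACATT vs ATTCAT ✗; k=7: GTACATT vs ATTCATC ✗.
Only k = 3 is perfect, so the longest perfect 3' overlap is 3.

Longest perfect overlap: 3 complementary base pairs; significant dimer risk (threshold 3).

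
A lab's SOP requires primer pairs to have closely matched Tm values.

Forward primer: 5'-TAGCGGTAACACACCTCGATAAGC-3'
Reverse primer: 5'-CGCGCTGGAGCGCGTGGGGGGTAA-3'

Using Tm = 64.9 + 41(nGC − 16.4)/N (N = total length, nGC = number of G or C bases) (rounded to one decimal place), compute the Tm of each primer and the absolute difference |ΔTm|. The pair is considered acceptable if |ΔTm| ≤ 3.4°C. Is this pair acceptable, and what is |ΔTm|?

Forward: G+C = 12, N = 24 → Tm = 64.9 + 41·(12 − 16.4)/24 = 57.4°C.
Reverse: G+C = 18, N = 24 → Tm = 64.9 + 41·(18 − 16.4)/24 = 67.6°C.
|ΔTm| = |57.4 − 67.6| = 10.2°C, > 3.4°C.

|ΔTm| = 10.2°C; the pair is not acceptable.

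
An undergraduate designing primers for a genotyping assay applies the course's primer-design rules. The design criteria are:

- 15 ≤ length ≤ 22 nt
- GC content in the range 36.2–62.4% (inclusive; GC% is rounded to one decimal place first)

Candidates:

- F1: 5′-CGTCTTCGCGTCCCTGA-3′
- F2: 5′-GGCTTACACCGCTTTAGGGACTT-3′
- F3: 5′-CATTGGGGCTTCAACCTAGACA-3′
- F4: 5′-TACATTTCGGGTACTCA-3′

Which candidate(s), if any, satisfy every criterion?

F1 (17 nt, A=1 T=5 G=4 C=7): length 17 ✓; GC 11/17 = 64.7%, outside 36.2–62.4% ✗ — fails.
F2 (23 nt, A=4 T=7 G=6 C=6): length 23, outside 15–22 ✗; GC 12/23 = 52.2% ✓ — fails.
F3 (22 nt, A=6 T=5 G=5 C=6): length 22 ✓; GC 11/22 = 50.0% ✓ — passes.
F4 (17 nt, A=4 T=6 G=3 C=4): length 17 ✓; GC 7/17 = 41.2% ✓ — passes.

F3 and F4.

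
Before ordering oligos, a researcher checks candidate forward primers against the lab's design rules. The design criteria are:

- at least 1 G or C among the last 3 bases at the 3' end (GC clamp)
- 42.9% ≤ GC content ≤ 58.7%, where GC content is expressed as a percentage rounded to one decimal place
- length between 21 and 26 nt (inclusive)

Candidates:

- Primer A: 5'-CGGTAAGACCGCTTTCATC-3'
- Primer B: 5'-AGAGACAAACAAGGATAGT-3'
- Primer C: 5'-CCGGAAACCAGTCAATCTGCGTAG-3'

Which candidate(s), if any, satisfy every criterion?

Primer A (19 nt, A=4 T=5 G=4 C=6): 3' end ATC has 1 G/C ✓; GC 10/19 = 52.6% ✓; length 19, outside 21–26 ✗ — fails.
Primer B (19 nt, A=10 T=2 G=5 C=2): 3' end AGT has 1 G/C ✓; GC 7/19 = 36.8%, outside 42.9–58.7% ✗; length 19, outside 21–26 ✗ — fails.
Primer C (24 nt, A=7 T=4 G=6 C=7): 3' end TAG has 1 G/C ✓; GC 13/24 = 54.2% ✓; length 24 ✓ — passes.

Primer C only.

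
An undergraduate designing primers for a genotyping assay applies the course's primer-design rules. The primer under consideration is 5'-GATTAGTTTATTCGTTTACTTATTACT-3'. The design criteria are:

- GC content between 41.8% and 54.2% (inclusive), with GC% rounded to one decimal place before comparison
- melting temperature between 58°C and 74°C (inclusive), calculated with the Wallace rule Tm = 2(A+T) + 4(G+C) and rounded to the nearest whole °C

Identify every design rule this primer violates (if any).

Base counts: A=6, T=15, G=3, C=3 (length 27).
GC content: GC 6/27 = 22.2%, outside 41.8–54.2% ✗
Tm: Tm = 2·21 + 4·6 = 66°C ✓

Fails: GC content.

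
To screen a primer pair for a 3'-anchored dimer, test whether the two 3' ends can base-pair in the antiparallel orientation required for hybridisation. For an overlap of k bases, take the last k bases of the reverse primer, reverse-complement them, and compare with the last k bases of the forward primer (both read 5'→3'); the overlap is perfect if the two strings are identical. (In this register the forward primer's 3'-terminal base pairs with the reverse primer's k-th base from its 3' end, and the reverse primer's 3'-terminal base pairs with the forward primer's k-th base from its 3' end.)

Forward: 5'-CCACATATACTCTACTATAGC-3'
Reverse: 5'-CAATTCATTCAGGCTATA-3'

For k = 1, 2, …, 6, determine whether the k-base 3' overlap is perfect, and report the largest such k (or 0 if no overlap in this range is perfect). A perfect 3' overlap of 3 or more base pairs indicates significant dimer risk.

Last 6 bases (5'→3') — forward …TATAGC, reverse …GCTATA.
Reverse complement of the reverse primer's last 6 bases: TATAGC; its first k bases are the reverse complement of the reverse primer's last k bases, so a perfect k-base overlap needs the forward primer's last k bases to equal them.
Comparing (forward last k vs required): k=1: C vs T ✗; k=2: GC vs TA ✗; k=3: AGC vs TAT ✗; k=4: TAGC vs TATA ✗; k=5: ATAGC vs TATAG ✗; k=6: TATAGC vs TATAGC ✓.
Only k = 6 is perfect, so the longest perfect 3' overlap is 6.

Longest perfect overlap: 6 complementary base pairs; significant dimer risk (threshold 3).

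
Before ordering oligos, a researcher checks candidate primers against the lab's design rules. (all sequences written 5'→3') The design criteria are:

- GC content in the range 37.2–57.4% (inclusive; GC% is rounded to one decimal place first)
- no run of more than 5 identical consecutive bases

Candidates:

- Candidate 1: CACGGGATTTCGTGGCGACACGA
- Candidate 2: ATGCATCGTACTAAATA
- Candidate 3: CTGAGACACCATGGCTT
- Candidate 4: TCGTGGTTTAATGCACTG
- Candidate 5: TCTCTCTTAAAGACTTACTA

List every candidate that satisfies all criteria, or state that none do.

Candidate 1 (23 nt, A=5 T=4 G=8 C=6): GC 14/23 = 60.9%, outside 37.2–57.4% ✗; longest run = 3 ✓ — fails.
Candidate 2 (17 nt, A=7 T=5 G=2 C=3): GC 5/17 = 29.4%, outside 37.2–57.4% ✗; longest run = 3 ✓ — fails.
Candidate 3 (17 nt, A=4 T=4 G=4 C=5): GC 9/17 = 52.9% ✓; longest run = 2 ✓ — passes.
Candidate 4 (18 nt, A=3 T=7 G=5 C=3): GC 8/18 = 44.4% ✓; longest run = 3 ✓ — passes.
Candidate 5 (20 nt, A=6 T=8 G=1 C=5): GC 6/20 = 30.0%, outside 37.2–57.4% ✗; longest run = 3 ✓ — fails.

Candidate 3 and Candidate 4.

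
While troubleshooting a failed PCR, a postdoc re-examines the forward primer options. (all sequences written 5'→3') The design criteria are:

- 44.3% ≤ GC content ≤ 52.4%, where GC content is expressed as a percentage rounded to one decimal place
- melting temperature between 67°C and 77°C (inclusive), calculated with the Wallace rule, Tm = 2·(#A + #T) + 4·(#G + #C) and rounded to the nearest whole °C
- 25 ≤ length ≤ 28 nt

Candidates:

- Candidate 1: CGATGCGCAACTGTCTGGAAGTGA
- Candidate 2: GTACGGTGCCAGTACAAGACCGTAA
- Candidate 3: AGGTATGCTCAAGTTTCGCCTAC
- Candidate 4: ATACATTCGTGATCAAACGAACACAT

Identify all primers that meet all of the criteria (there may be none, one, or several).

Candidate 2 only.

Candidate 1 (24 nt, A=6 T=5 G=8 C=5): GC 13/24 = 54.2%, outside 44.3–52.4% ✗; Tm = 2·11 + 4·13 = 74°C ✓; length 24, outside 25–28 ✗ — fails.
Candidate 2 (25 nt, A=8 T=4 G=7 C=6): GC 13/25 = 52.0% ✓; Tm = 2·12 + 4·13 = 76°C ✓; length 25 ✓ — passes.
Candidate 3 (23 nt, A=5 T=7 G=5 C=6): GC 11/23 = 47.8% ✓; Tm = 2·12 + 4·11 = 68°C ✓; length 23, outside 25–28 ✗ — fails.
Candidate 4 (26 nt, A=11 T=6 G=3 C=6): GC 9/26 = 34.6%, outside 44.3–52.4% ✗; Tm = 2·17 + 4·9 = 70°C ✓; length 26 ✓ — fails.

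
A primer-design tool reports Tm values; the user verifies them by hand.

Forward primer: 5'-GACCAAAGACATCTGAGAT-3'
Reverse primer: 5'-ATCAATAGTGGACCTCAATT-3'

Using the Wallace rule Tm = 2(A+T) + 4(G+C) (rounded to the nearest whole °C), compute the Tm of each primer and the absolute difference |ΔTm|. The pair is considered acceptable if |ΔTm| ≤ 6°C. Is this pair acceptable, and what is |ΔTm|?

Forward: A=8 T=3 G=4 C=4 → Tm = 2·11 + 4·8 = 54°C.
Reverse: A=7 T=6 G=3 C=4 → Tm = 2·13 + 4·7 = 54°C.
|ΔTm| = |54 − 54| = 0°C, ≤ 6°C.

|ΔTm| = 0°C; the pair is acceptable.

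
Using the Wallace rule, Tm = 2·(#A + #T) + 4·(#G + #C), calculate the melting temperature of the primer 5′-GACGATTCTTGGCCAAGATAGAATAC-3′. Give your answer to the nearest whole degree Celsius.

74°C

Base counts: A=9, T=6, G=6, C=5 (length 26).
Tm = 2·(9+6) + 4·(6+5) = 2·15 + 4·11 = 30 + 44 = 74°C.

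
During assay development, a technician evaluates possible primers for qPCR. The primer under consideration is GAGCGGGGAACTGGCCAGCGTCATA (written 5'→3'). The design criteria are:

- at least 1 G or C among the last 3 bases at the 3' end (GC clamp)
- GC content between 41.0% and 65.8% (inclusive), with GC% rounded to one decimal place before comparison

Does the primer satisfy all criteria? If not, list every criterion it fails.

Base counts: A=6, T=3, G=10, C=6 (length 25).
GC clamp: 3' end ATA has 0 G/C, need ≥1 ✗
GC content: GC 16/25 = 64.0% ✓

Fails: GC clamp.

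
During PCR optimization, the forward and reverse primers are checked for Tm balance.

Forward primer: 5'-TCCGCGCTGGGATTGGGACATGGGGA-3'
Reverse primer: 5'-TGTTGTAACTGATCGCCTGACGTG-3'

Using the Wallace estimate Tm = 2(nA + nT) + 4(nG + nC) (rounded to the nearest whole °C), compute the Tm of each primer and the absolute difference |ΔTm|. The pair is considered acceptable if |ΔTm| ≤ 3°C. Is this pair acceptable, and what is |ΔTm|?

|ΔTm| = 14°C; the pair is not acceptable.

Forward: A=4 T=5 G=12 C=5 → Tm = 2·9 + 4·17 = 86°C.
Reverse: A=4 T=8 G=7 C=5 → Tm = 2·12 + 4·12 = 72°C.
|ΔTm| = |86 − 72| = 14°C, > 3°C.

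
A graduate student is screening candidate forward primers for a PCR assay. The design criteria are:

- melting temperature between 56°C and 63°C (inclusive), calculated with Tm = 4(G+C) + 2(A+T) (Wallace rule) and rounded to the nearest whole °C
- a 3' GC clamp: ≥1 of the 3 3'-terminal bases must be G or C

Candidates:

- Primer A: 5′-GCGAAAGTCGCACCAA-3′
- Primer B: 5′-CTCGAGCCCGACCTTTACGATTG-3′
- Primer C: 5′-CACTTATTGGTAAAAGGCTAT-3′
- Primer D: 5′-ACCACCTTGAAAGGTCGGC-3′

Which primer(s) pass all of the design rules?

Primer A (16 nt, A=6 T=1 G=4 C=5): Tm = 2·7 + 4·9 = 50°C, outside 56–63°C ✗; 3' end CAA has 1 G/C ✓ — fails.
Primer B (23 nt, A=4 T=6 G=5 C=8): Tm = 2·10 + 4·13 = 72°C, outside 56–63°C ✗; 3' end TTG has 1 G/C ✓ — fails.
Primer C (21 nt, A=7 T=7 G=4 C=3): Tm = 2·14 + 4·7 = 56°C ✓; 3' end TAT has 0 G/C, need ≥1 ✗ — fails.
Primer D (19 nt, A=5 T=3 G=5 C=6): Tm = 2·8 + 4·11 = 60°C ✓; 3' end GGC has 3 G/C ✓ — passes.

Primer D only.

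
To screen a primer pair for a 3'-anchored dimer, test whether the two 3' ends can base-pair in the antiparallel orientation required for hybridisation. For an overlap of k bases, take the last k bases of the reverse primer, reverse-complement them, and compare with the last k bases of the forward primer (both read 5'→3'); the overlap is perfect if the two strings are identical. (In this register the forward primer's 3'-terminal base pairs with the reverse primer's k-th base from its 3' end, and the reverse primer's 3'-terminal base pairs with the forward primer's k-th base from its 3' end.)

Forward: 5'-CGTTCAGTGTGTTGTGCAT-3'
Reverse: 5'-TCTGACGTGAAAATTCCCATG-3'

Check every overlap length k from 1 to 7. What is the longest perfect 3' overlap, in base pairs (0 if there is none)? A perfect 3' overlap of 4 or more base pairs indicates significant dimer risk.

Longest perfect overlap: 3 complementary base pairs; below the dimer-risk threshold (threshold 4).

Last 7 bases (5'→3') — forward …TGTGCAT, reverse …TCCCATG.
Reverse complement of the reverse primer's last 7 bases: CATGGGA; its first k bases are the reverse complement of the reverse primer's last k bases, so a perfect k-base overlap needs the forward primer's last k bases to equal them.
Comparing (forward last k vs required): k=1: T vs C ✗; k=2: AT vs CA ✗; k=3: CAT vs CAT ✓; k=4: GCAT vs CATG ✗; k=5: TGCAT vs CATGG ✗; k=6: GTGCAT vs CATGGG ✗; k=7: TGTGCAT vs CATGGGA ✗.
Only k = 3 is perfect, so the longest perfect 3' overlap is 3.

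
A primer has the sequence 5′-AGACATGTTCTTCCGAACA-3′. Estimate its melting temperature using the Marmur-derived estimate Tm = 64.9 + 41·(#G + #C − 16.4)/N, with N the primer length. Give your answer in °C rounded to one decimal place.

Base counts: A=6, T=5, G=3, C=5; G+C = 8, N = 19.
Tm = 64.9 + 41·(8 − 16.4)/19 = 64.9 + -344.40/19 = 46.8°C.

46.8°C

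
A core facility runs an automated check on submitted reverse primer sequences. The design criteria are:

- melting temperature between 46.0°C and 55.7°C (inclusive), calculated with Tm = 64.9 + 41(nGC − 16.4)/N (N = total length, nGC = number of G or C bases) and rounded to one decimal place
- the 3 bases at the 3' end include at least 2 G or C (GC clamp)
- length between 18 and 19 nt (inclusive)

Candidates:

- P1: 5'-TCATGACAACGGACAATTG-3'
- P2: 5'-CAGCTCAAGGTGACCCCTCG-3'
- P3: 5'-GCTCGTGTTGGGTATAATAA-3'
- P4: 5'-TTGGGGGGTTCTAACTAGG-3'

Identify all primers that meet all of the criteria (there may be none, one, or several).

P1 (19 nt, A=7 T=4 G=4 C=4): Tm = 64.9 + 41·(8 − 16.4)/19 = 46.8°C ✓; 3' end TTG has 1 G/C, need ≥2 ✗; length 19 ✓ — fails.
P2 (20 nt, A=4 T=3 G=5 C=8): Tm = 64.9 + 41·(13 − 16.4)/20 = 57.9°C, outside 46.0–55.7°C ✗; 3' end TCG has 2 G/C ✓; length 20, outside 18–19 ✗ — fails.
P3 (20 nt, A=5 T=7 G=6 C=2): Tm = 64.9 + 41·(8 − 16.4)/20 = 47.7°C ✓; 3' end TAA has 0 G/C, need ≥2 ✗; length 20, outside 18–19 ✗ — fails.
P4 (19 nt, A=3 T=6 G=8 C=2): Tm = 64.9 + 41·(10 − 16.4)/19 = 51.1°C ✓; 3' end AGG has 2 G/C ✓; length 19 ✓ — passes.

P4 only.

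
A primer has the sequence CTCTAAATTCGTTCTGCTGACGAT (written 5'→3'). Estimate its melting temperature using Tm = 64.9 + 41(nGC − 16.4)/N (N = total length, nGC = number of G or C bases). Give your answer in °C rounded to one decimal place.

Base counts: A=5, T=9, G=4, C=6; G+C = 10, N = 24.
Tm = 64.9 + 41·(10 − 16.4)/24 = 64.9 + -262.40/24 = 54.0°C.

54.0°C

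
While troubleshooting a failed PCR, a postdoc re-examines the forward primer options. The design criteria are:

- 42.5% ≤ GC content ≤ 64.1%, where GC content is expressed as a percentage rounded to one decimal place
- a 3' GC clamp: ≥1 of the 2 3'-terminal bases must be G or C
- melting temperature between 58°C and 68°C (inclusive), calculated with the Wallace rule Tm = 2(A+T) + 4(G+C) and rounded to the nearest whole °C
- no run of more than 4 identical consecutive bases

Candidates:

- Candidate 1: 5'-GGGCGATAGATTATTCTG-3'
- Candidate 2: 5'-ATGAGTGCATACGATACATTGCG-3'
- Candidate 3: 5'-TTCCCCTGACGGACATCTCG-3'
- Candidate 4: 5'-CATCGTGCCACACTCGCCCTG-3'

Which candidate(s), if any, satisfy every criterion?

Candidate 1 (18 nt, A=4 T=6 G=6 C=2): GC 8/18 = 44.4% ✓; 3' end TG has 1 G/C ✓; Tm = 2·10 + 4·8 = 52°C, outside 58–68°C ✗; longest run = 3 ✓ — fails.
Candidate 2 (23 nt, A=7 T=6 G=6 C=4): GC 10/23 = 43.5% ✓; 3' end CG has 2 G/C ✓; Tm = 2·13 + 4·10 = 66°C ✓; longest run = 2 ✓ — passes.
Candidate 3 (20 nt, A=3 T=5 G=4 C=8): GC 12/20 = 60.0% ✓; 3' end CG has 2 G/C ✓; Tm = 2·8 + 4·12 = 64°C ✓; longest run = 4 ✓ — passes.
Candidate 4 (21 nt, A=3 T=4 G=4 C=10): GC 14/21 = 66.7%, outside 42.5–64.1% ✗; 3' end TG has 1 G/C ✓; Tm = 2·7 + 4·14 = 70°C, outside 58–68°C ✗; longest run = 3 ✓ — fails.

Candidate 2 and Candidate 3.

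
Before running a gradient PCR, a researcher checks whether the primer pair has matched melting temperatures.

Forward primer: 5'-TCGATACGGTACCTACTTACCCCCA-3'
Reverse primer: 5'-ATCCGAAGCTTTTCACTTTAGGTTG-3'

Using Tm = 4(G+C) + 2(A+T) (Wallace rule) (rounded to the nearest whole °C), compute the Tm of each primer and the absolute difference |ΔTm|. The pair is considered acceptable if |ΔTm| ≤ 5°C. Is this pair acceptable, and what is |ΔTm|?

|ΔTm| = 6°C; the pair is not acceptable.

Forward: A=6 T=6 G=3 C=10 → Tm = 2·12 + 4·13 = 76°C.
Reverse: A=5 T=10 G=5 C=5 → Tm = 2·15 + 4·10 = 70°C.
|ΔTm| = |76 − 70| = 6°C, > 5°C.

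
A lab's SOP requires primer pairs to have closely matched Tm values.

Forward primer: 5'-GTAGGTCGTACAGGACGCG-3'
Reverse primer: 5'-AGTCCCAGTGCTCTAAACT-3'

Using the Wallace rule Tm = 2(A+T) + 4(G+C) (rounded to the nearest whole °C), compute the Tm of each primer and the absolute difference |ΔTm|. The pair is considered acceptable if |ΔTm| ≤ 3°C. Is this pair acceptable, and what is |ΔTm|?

Forward: A=4 T=3 G=8 C=4 → Tm = 2·7 + 4·12 = 62°C.
Reverse: A=5 T=5 G=3 C=6 → Tm = 2·10 + 4·9 = 56°C.
|ΔTm| = |62 − 56| = 6°C, > 3°C.

|ΔTm| = 6°C; the pair is not acceptable.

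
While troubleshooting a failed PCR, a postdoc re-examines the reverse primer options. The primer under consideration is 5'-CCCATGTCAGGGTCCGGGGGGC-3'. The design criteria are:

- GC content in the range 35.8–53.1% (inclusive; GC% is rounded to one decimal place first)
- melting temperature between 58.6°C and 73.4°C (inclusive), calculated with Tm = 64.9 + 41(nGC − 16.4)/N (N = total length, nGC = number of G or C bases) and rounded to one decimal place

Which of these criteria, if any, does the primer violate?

Fails: GC content.

Base counts: A=2, T=3, G=10, C=7 (length 22).
GC content: GC 17/22 = 77.3%, outside 35.8–53.1% ✗
Tm: Tm = 64.9 + 41·(17 − 16.4)/22 = 66.0°C ✓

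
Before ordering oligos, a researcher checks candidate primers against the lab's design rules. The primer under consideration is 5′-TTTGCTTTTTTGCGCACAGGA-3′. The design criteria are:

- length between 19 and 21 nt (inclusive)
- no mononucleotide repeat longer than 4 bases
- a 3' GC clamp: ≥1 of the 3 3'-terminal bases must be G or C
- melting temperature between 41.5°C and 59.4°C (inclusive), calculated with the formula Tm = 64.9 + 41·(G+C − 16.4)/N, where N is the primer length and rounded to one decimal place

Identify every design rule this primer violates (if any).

Base counts: A=3, T=9, G=5, C=4 (length 21).
length: length 21 ✓
homopolymer run: longest run = 6, exceeds 4 ✗
GC clamp: 3' end GGA has 2 G/C ✓
Tm: Tm = 64.9 + 41·(9 − 16.4)/21 = 50.5°C ✓

Fails: homopolymer run.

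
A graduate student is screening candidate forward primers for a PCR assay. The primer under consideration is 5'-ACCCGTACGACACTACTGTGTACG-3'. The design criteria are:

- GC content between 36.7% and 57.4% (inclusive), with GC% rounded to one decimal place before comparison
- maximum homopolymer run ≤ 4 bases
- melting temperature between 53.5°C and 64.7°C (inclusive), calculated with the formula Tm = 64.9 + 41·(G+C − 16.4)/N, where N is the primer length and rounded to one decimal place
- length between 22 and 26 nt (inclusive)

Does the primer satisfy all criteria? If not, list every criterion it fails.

Meets all criteria.

Base counts: A=6, T=5, G=5, C=8 (length 24).
GC content: GC 13/24 = 54.2% ✓
homopolymer run: longest run = 3 ✓
Tm: Tm = 64.9 + 41·(13 − 16.4)/24 = 59.1°C ✓
length: length 24 ✓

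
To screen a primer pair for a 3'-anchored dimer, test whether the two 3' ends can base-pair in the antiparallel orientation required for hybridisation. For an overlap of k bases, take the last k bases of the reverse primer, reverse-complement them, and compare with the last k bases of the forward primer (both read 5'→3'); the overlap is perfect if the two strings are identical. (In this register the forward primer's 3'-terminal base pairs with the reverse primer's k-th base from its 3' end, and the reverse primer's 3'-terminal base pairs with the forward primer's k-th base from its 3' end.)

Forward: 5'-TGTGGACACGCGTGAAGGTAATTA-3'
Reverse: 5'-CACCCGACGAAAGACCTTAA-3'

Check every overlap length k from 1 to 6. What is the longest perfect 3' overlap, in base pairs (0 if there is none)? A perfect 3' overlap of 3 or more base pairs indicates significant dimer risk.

Longest perfect overlap: 3 complementary base pairs; significant dimer risk (threshold 3).

Last 6 bases (5'→3') — forward …TAATTA, reverse …CCTTAA.
Reverse complement of the reverse primer's last 6 bases: TTAAGG; its first k bases are the reverse complement of the reverse primer's last k bases, so a perfect k-base overlap needs the forward primer's last k bases to equal them.
Comparing (forward last k vs required): k=1: A vs T ✗; k=2: TA vs TT ✗; k=3: TTA vs TTA ✓; k=4: ATTA vs TTAA ✗; k=5: AATTA vs TTAAG ✗; k=6: TAATTA vs TTAAGG ✗.
Only k = 3 is perfect, so the longest perfect 3' overlap is 3.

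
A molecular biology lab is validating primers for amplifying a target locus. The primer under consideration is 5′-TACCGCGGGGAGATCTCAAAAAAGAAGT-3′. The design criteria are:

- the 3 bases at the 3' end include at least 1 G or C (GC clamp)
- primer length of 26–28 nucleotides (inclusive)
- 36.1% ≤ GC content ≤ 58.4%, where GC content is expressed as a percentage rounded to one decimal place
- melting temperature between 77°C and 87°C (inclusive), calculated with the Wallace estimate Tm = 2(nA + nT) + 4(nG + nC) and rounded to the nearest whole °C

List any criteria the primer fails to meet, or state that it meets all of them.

Base counts: A=11, T=4, G=8, C=5 (length 28).
GC clamp: 3' end AGT has 1 G/C ✓
length: length 28 ✓
GC content: GC 13/28 = 46.4% ✓
Tm: Tm = 2·15 + 4·13 = 82°C ✓

Meets all criteria.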